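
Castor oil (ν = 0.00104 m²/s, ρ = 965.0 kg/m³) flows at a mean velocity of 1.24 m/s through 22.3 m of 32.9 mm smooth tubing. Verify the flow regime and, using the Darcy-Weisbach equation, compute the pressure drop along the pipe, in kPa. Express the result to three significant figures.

Re = VD/ν = 1.24·0.03290/0.00104 = 39.2 → laminar (Re < 2300)
f = 64/Re = 1.632
h_f = f(L/D)V²/(2g) = 1.632·(22.3/0.03290)·1.24²/(2·9.81) = 86.67 m
Δp = ρg·h_f = 965.0·9.81·86.67 = 820.4 kPa

Δp ≈ 820 kPa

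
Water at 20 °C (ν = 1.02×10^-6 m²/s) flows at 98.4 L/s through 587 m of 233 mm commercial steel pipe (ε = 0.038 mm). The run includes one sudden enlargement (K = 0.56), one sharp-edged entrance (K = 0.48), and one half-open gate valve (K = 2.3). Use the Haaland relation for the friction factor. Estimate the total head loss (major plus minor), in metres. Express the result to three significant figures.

V = 4Q/(πD²) = 2.308 m/s; V²/2g = 0.2714 m
Re = 5.27×10^5, ε/D = 1.63×10^-4 → f = 0.01486 (Haaland)
Major: h_f = f(L/D)·V²/2g = 0.01486·2519·0.2714 = 10.16 m
Minor: ΣK = 3.34; h_m = ΣK·V²/2g = 0.9066 m
Total H_L = 10.16 + 0.9066 = 11.07 m

H_L ≈ 11.1 m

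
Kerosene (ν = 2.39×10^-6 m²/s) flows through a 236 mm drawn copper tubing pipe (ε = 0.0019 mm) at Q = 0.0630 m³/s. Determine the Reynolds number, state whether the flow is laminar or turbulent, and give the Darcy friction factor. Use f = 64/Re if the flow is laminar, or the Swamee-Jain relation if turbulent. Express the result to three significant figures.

Re ≈ 1.42×10^5; turbulent; f ≈ 0.0167

V = 4Q/(πD²) = 1.440 m/s
Re = VD/ν = 1.440·0.236/2.39×10^-6 = 1.42×10^5
Re > 4000 → turbulent; ε/D = 8.05×10^-6
Swamee-Jain: f = 0.01668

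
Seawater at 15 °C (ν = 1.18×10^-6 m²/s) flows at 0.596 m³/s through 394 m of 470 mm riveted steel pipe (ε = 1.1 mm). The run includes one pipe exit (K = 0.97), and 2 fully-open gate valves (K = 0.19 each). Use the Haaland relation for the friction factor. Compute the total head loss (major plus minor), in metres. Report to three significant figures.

H_L ≈ 13.2 m

V = 4Q/(πD²) = 3.435 m/s; V²/2g = 0.6015 m
Re = 1.37×10^6, ε/D = 0.00234 → f = 0.02459 (Haaland)
Major: h_f = f(L/D)·V²/2g = 0.02459·838.3·0.6015 = 12.40 m
Minor: ΣK = 1.35; h_m = ΣK·V²/2g = 0.8120 m
Total H_L = 12.40 + 0.8120 = 13.21 m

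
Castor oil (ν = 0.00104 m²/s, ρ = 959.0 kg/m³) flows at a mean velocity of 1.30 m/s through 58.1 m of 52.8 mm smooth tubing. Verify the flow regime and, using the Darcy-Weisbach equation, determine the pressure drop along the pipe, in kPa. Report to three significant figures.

Re = VD/ν = 1.30·0.05280/0.00104 = 66.0 → laminar (Re < 2300)
f = 64/Re = 0.9697
h_f = f(L/D)V²/(2g) = 0.9697·(58.1/0.05280)·1.30²/(2·9.81) = 91.91 m
Δp = ρg·h_f = 959.0·9.81·91.91 = 864.7 kPa

Δp ≈ 865 kPa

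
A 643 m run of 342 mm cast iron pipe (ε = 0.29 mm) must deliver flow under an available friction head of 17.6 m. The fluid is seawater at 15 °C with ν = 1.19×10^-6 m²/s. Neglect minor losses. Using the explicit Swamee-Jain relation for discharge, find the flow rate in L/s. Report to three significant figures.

Swamee-Jain (Type II): Q = -0.965·√(gD⁵h_f/L)·ln[ε/(3.7D) + √(3.17ν²L/(gD³h_f))]
√(gD⁵h_f/L) = √(9.81·0.342⁵·17.6/643) = 0.03544
ε/(3.7D) = 2.29×10^-4; √(3.17ν²L/(gD³h_f)) = 2.04×10^-5
Q = -0.965·0.03544·ln(2.496×10^-4) = 0.2837 m³/s
Check: V = 3.09 m/s, Re = 8.88×10^5, f = 0.01935, h_f = 17.7 m ≈ 17.6 m ✓

Q ≈ 284 L/s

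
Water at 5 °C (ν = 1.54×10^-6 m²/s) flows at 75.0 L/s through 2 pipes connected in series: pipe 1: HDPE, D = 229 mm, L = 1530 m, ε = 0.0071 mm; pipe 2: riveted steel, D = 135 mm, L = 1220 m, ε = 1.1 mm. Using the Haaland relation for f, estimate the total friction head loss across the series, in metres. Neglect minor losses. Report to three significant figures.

H ≈ 467 m

Pipe 1: V = 1.821 m/s, Re = 2.71×10^5, ε/D = 3.10×10^-5, f = 0.01487, h_1 = f(L/D)V²/2g = 16.79 m
Pipe 2: V = 5.240 m/s, Re = 4.59×10^5, ε/D = 0.00815, f = 0.03562, h_2 = f(L/D)V²/2g = 450.4 m
Series → Q common, losses add: H = Σh = 467.2 m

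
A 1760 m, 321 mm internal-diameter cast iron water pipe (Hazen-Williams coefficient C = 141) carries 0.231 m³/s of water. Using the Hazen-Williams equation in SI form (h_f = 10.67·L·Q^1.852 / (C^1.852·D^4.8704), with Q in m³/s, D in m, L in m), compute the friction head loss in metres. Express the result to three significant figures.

h_f = 10.67·1760·0.231^1.852 / (141^1.852·0.321^4.8704) = 32.98 m

h_f ≈ 33.0 m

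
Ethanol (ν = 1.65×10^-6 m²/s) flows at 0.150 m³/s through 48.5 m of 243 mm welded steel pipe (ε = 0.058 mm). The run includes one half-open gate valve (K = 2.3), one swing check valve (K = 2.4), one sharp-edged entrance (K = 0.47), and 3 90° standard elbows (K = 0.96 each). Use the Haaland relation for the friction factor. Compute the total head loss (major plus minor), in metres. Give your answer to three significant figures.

V = 4Q/(πD²) = 3.234 m/s; V²/2g = 0.5332 m
Re = 4.76×10^5, ε/D = 2.39×10^-4 → f = 0.01570 (Haaland)
Major: h_f = f(L/D)·V²/2g = 0.01570·199.6·0.5332 = 1.671 m
Minor: ΣK = 8.05; h_m = ΣK·V²/2g = 4.292 m
Total H_L = 1.671 + 4.292 = 5.963 m

H_L ≈ 5.96 m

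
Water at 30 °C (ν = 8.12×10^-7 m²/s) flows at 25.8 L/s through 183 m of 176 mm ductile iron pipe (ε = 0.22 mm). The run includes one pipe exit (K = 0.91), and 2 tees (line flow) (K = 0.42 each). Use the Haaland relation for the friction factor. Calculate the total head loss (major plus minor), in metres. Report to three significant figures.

H_L ≈ 1.40 m

V = 4Q/(πD²) = 1.060 m/s; V²/2g = 0.05732 m
Re = 2.30×10^5, ε/D = 0.00125 → f = 0.02173 (Haaland)
Major: h_f = f(L/D)·V²/2g = 0.02173·1040·0.05732 = 1.295 m
Minor: ΣK = 1.75; h_m = ΣK·V²/2g = 0.1003 m
Total H_L = 1.295 + 0.1003 = 1.395 m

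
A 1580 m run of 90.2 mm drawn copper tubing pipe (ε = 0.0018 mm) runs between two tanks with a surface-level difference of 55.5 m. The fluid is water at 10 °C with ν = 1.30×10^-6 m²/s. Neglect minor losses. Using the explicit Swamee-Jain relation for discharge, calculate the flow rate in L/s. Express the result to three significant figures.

Q ≈ 12.2 L/s

Swamee-Jain (Type II): Q = -0.965·√(gD⁵h_f/L)·ln[ε/(3.7D) + √(3.17ν²L/(gD³h_f))]
√(gD⁵h_f/L) = √(9.81·0.0902⁵·55.5/1580) = 0.001434
ε/(3.7D) = 5.39×10^-6; √(3.17ν²L/(gD³h_f)) = 1.46×10^-4
Q = -0.965·0.001434·ln(1.509×10^-4) = 0.01218 m³/s
Check: V = 1.91 m/s, Re = 1.32×10^5, f = 0.01701, h_f = 55.2 m ≈ 55.5 m ✓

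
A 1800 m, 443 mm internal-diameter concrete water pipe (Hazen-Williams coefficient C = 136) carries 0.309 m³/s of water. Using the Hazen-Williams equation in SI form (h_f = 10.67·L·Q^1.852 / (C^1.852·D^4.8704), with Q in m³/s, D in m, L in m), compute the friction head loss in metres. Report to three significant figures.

h_f ≈ 12.9 m

h_f = 10.67·1800·0.309^1.852 / (136^1.852·0.443^4.8704) = 12.87 m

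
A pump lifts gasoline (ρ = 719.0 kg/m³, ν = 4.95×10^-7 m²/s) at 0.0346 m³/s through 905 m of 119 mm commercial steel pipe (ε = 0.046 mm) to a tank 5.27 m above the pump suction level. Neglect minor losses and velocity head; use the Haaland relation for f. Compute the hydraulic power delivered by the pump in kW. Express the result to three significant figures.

V = 4Q/(πD²) = 3.111 m/s; Re = 7.48×10^5; ε/D = 3.87×10^-4; f = 0.01650
h_f = f(L/D)V²/2g = 61.90 m
Total head H = z + h_f = 5.27 + 61.90 = 67.17 m
P_hyd = ρgQH = 719.0·9.81·0.0346·67.17 = 16.39 kW

P_hyd ≈ 16.4 kW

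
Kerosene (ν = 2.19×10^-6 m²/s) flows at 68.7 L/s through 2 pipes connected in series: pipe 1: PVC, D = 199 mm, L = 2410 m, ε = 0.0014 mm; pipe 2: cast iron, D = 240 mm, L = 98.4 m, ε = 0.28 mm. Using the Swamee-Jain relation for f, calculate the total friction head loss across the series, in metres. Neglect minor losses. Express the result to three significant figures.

Pipe 1: V = 2.209 m/s, Re = 2.01×10^5, ε/D = 7.04×10^-6, f = 0.01559, h_1 = f(L/D)V²/2g = 46.94 m
Pipe 2: V = 1.519 m/s, Re = 1.66×10^5, ε/D = 0.00117, f = 0.02206, h_2 = f(L/D)V²/2g = 1.063 m
Series → Q common, losses add: H = Σh = 48.00 m

H ≈ 48.0 m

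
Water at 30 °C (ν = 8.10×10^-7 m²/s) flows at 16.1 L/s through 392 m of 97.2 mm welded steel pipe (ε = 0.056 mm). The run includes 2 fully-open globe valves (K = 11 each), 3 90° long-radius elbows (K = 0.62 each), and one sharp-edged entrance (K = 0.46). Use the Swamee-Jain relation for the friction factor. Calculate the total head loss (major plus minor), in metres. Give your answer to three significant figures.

H_L ≈ 24.2 m

V = 4Q/(πD²) = 2.170 m/s; V²/2g = 0.2399 m
Re = 2.60×10^5, ε/D = 5.76×10^-4 → f = 0.01893 (Swamee-Jain)
Major: h_f = f(L/D)·V²/2g = 0.01893·4033·0.2399 = 18.32 m
Minor: ΣK = 24.3; h_m = ΣK·V²/2g = 5.835 m
Total H_L = 18.32 + 5.835 = 24.16 m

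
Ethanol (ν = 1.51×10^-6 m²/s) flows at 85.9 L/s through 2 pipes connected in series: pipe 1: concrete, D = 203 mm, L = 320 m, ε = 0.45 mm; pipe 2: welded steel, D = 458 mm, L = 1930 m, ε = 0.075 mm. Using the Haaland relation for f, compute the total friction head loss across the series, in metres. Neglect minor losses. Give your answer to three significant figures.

Pipe 1: V = 2.654 m/s, Re = 3.57×10^5, ε/D = 0.00222, f = 0.02454, h_1 = f(L/D)V²/2g = 13.89 m
Pipe 2: V = 0.5214 m/s, Re = 1.58×10^5, ε/D = 1.64×10^-4, f = 0.01722, h_2 = f(L/D)V²/2g = 1.005 m
Series → Q common, losses add: H = Σh = 14.89 m

H ≈ 14.9 m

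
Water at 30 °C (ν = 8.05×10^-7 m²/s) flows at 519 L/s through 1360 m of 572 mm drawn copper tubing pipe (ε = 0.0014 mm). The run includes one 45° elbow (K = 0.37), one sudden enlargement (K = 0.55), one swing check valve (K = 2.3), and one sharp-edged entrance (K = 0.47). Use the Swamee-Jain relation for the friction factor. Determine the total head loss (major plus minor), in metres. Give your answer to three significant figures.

H_L ≈ 6.21 m

V = 4Q/(πD²) = 2.020 m/s; V²/2g = 0.2079 m
Re = 1.44×10^6, ε/D = 2.45×10^-6 → f = 0.01101 (Swamee-Jain)
Major: h_f = f(L/D)·V²/2g = 0.01101·2378·0.2079 = 5.442 m
Minor: ΣK = 3.69; h_m = ΣK·V²/2g = 0.7672 m
Total H_L = 5.442 + 0.7672 = 6.210 m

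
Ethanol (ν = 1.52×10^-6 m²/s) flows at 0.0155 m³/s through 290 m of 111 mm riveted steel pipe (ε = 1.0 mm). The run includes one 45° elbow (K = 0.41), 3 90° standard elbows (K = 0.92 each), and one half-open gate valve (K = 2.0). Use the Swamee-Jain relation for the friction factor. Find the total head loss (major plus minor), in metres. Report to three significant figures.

H_L ≈ 13.4 m

V = 4Q/(πD²) = 1.602 m/s; V²/2g = 0.1308 m
Re = 1.17×10^5, ε/D = 0.00901 → f = 0.03738 (Swamee-Jain)
Major: h_f = f(L/D)·V²/2g = 0.03738·2613·0.1308 = 12.77 m
Minor: ΣK = 5.17; h_m = ΣK·V²/2g = 0.6761 m
Total H_L = 12.77 + 0.6761 = 13.45 m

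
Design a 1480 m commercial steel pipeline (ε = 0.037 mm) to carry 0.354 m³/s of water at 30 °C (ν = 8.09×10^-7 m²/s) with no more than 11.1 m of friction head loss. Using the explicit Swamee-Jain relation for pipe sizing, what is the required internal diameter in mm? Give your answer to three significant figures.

Swamee-Jain (Type III): D = 0.66·[ε^1.25·(LQ²/(gh_f))^4.75 + ν·Q^9.4·(L/(gh_f))^5.2]^0.04
LQ²/(gh_f) = 1.703; L/(gh_f) = 13.59
Term 1 = ε^1.25·(…)^4.75 = 3.62×10^-5; Term 2 = ν·Q^9.4·(…)^5.2 = 3.64×10^-5
D = 0.66·(3.62×10^-5 + 3.64×10^-5)^0.04 = 0.4508 m = 451 mm
Check: V = 2.22 m/s, Re = 1.24×10^6, f = 0.01299, h_f = 10.7 m ≈ 11.1 m ✓

D ≈ 451 mm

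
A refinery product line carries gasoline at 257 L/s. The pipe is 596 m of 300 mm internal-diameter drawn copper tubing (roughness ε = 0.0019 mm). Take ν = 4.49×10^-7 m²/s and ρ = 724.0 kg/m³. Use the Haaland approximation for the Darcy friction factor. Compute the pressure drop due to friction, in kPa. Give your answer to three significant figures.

V = 4Q/(πD²) = 4·0.257/(π·0.300²) = 3.636 m/s
Re = VD/ν = 3.636·0.300/4.49×10^-7 = 2.43×10^6 → turbulent
ε/D = 0.0019/300 = 6.33×10^-6
Haaland: f = 0.01024
h_f = f(L/D)V²/(2g) = 0.01024·(596/0.300)·3.636²/(2·9.81) = 13.71 m
Δp = ρg·h_f = 724.0·9.81·13.71 = 97.36 kPa

Δp ≈ 97.4 kPa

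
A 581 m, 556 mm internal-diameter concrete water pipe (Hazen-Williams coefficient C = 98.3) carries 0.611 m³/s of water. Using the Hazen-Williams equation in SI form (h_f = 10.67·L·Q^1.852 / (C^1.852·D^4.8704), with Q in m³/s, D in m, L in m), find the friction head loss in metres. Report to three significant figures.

h_f = 10.67·581·0.611^1.852 / (98.3^1.852·0.556^4.8704) = 8.861 m

h_f ≈ 8.86 m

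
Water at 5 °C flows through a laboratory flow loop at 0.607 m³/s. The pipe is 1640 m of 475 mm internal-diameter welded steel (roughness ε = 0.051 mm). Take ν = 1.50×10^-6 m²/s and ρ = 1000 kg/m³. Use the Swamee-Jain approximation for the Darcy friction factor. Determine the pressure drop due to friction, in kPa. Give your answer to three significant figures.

V = 4Q/(πD²) = 4·0.607/(π·0.475²) = 3.425 m/s
Re = VD/ν = 3.425·0.475/1.50×10^-6 = 1.08×10^6 → turbulent
ε/D = 0.051/475 = 1.07×10^-4
Swamee-Jain: f = 0.01353
h_f = f(L/D)V²/(2g) = 0.01353·(1640/0.475)·3.425²/(2·9.81) = 27.93 m
Δp = ρg·h_f = 1000·9.81·27.93 = 274.0 kPa

Δp ≈ 274 kPa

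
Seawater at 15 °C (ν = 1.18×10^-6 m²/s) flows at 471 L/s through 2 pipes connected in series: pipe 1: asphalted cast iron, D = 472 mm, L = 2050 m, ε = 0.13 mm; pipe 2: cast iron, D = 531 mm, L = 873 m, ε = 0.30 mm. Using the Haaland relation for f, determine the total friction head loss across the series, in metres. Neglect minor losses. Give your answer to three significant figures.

Pipe 1: V = 2.692 m/s, Re = 1.08×10^6, ε/D = 2.75×10^-4, f = 0.01533, h_1 = f(L/D)V²/2g = 24.59 m
Pipe 2: V = 2.127 m/s, Re = 9.57×10^5, ε/D = 5.65×10^-4, f = 0.01762, h_2 = f(L/D)V²/2g = 6.679 m
Series → Q common, losses add: H = Σh = 31.27 m

H ≈ 31.3 m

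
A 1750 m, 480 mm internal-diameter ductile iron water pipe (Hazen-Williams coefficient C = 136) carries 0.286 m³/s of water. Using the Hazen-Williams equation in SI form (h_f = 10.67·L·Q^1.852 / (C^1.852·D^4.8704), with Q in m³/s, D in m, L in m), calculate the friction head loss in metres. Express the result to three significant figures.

h_f ≈ 7.34 m

h_f = 10.67·1750·0.286^1.852 / (136^1.852·0.480^4.8704) = 7.338 m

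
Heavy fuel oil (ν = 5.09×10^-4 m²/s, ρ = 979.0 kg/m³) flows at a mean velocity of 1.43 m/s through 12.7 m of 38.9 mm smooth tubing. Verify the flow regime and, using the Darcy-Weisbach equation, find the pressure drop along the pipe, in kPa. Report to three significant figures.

Δp ≈ 191 kPa

Re = VD/ν = 1.43·0.03890/5.09×10^-4 = 109 → laminar (Re < 2300)
f = 64/Re = 0.5856
h_f = f(L/D)V²/(2g) = 0.5856·(12.7/0.03890)·1.43²/(2·9.81) = 19.93 m
Δp = ρg·h_f = 979.0·9.81·19.93 = 191.4 kPa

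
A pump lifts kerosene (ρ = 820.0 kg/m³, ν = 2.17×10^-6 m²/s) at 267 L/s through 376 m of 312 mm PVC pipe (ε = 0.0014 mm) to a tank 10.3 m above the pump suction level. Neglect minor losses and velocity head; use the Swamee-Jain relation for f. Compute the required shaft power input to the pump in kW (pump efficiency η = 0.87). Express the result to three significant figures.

V = 4Q/(πD²) = 3.492 m/s; Re = 5.02×10^5; ε/D = 4.49×10^-6; f = 0.01315
h_f = f(L/D)V²/2g = 9.854 m
Total head H = z + h_f = 10.3 + 9.854 = 20.15 m
P_hyd = ρgQH = 820.0·9.81·0.267·20.15 = 43.29 kW
P_shaft = P_hyd/η = 43.29/0.87 = 49.75 kW

P_shaft ≈ 49.8 kW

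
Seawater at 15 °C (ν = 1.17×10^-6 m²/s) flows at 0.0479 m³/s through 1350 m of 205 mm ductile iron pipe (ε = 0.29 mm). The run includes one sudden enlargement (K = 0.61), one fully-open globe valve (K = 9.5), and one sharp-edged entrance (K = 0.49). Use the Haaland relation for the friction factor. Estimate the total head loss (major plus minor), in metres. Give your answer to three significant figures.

H_L ≈ 16.9 m

V = 4Q/(πD²) = 1.451 m/s; V²/2g = 0.1073 m
Re = 2.54×10^5, ε/D = 0.00141 → f = 0.02223 (Haaland)
Major: h_f = f(L/D)·V²/2g = 0.02223·6585·0.1073 = 15.72 m
Minor: ΣK = 10.6; h_m = ΣK·V²/2g = 1.138 m
Total H_L = 15.72 + 1.138 = 16.85 m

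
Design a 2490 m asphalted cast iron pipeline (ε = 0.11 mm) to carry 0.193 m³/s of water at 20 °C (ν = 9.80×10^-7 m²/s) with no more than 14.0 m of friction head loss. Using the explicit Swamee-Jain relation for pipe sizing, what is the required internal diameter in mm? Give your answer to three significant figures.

Swamee-Jain (Type III): D = 0.66·[ε^1.25·(LQ²/(gh_f))^4.75 + ν·Q^9.4·(L/(gh_f))^5.2]^0.04
LQ²/(gh_f) = 0.6753; L/(gh_f) = 18.13
Term 1 = ε^1.25·(…)^4.75 = 1.75×10^-6; Term 2 = ν·Q^9.4·(…)^5.2 = 6.59×10^-7
D = 0.66·(1.75×10^-6 + 6.59×10^-7)^0.04 = 0.3934 m = 393 mm
Check: V = 1.59 m/s, Re = 6.37×10^5, f = 0.01595, h_f = 13.0 m ≈ 14.0 m ✓

D ≈ 393 mm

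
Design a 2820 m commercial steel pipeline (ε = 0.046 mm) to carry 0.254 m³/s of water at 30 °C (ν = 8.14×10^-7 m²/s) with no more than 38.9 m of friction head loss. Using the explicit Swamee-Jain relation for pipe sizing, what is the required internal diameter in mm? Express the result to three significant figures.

D ≈ 355 mm

Swamee-Jain (Type III): D = 0.66·[ε^1.25·(LQ²/(gh_f))^4.75 + ν·Q^9.4·(L/(gh_f))^5.2]^0.04
LQ²/(gh_f) = 0.4768; L/(gh_f) = 7.390
Term 1 = ε^1.25·(…)^4.75 = 1.12×10^-7; Term 2 = ν·Q^9.4·(…)^5.2 = 6.81×10^-8
D = 0.66·(1.12×10^-7 + 6.81×10^-8)^0.04 = 0.3546 m = 355 mm
Check: V = 2.57 m/s, Re = 1.12×10^6, f = 0.01381, h_f = 37.0 m ≈ 38.9 m ✓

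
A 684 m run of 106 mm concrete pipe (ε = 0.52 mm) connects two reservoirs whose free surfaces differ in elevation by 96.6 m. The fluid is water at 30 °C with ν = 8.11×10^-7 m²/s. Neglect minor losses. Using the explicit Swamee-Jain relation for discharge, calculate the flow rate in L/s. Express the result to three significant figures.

Swamee-Jain (Type II): Q = -0.965·√(gD⁵h_f/L)·ln[ε/(3.7D) + √(3.17ν²L/(gD³h_f))]
√(gD⁵h_f/L) = √(9.81·0.106⁵·96.6/684) = 0.004306
ε/(3.7D) = 0.00133; √(3.17ν²L/(gD³h_f)) = 3.55×10^-5
Q = -0.965·0.004306·ln(0.001361) = 0.02742 m³/s
Check: V = 3.11 m/s, Re = 4.06×10^5, f = 0.03054, h_f = 97.0 m ≈ 96.6 m ✓

Q ≈ 27.4 L/s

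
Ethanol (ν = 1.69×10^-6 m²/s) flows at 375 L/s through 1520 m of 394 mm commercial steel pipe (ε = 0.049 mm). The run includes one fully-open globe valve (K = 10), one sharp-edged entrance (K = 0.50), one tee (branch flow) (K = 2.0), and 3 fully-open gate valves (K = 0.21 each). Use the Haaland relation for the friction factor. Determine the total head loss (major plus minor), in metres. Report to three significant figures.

H_L ≈ 32.4 m

V = 4Q/(πD²) = 3.076 m/s; V²/2g = 0.4822 m
Re = 7.17×10^5, ε/D = 1.24×10^-4 → f = 0.01404 (Haaland)
Major: h_f = f(L/D)·V²/2g = 0.01404·3858·0.4822 = 26.11 m
Minor: ΣK = 13.1; h_m = ΣK·V²/2g = 6.331 m
Total H_L = 26.11 + 6.331 = 32.44 m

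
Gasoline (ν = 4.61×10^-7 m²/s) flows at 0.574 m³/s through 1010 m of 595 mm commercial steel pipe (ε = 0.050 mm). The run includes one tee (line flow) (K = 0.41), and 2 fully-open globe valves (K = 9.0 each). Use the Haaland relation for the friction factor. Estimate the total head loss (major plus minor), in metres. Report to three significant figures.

V = 4Q/(πD²) = 2.064 m/s; V²/2g = 0.2172 m
Re = 2.66×10^6, ε/D = 8.40×10^-5 → f = 0.01226 (Haaland)
Major: h_f = f(L/D)·V²/2g = 0.01226·1697·0.2172 = 4.519 m
Minor: ΣK = 18.4; h_m = ΣK·V²/2g = 3.999 m
Total H_L = 4.519 + 3.999 = 8.518 m

H_L ≈ 8.52 m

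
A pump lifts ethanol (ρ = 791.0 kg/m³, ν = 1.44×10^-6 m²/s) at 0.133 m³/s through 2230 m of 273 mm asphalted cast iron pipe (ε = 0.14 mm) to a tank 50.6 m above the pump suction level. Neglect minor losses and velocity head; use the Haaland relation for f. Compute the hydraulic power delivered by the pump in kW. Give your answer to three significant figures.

V = 4Q/(πD²) = 2.272 m/s; Re = 4.31×10^5; ε/D = 5.13×10^-4; f = 0.01778
h_f = f(L/D)V²/2g = 38.22 m
Total head H = z + h_f = 50.6 + 38.22 = 88.82 m
P_hyd = ρgQH = 791.0·9.81·0.133·88.82 = 91.66 kW

P_hyd ≈ 91.7 kW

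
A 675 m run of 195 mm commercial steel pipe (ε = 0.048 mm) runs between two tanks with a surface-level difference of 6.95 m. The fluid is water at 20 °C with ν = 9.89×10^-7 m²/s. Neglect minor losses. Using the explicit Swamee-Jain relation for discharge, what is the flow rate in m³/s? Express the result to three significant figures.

Swamee-Jain (Type II): Q = -0.965·√(gD⁵h_f/L)·ln[ε/(3.7D) + √(3.17ν²L/(gD³h_f))]
√(gD⁵h_f/L) = √(9.81·0.195⁵·6.95/675) = 0.005337
ε/(3.7D) = 6.65×10^-5; √(3.17ν²L/(gD³h_f)) = 6.43×10^-5
Q = -0.965·0.005337·ln(1.309×10^-4) = 0.04605 m³/s
Check: V = 1.54 m/s, Re = 3.04×10^5, f = 0.01665, h_f = 6.98 m ≈ 6.95 m ✓

Q ≈ 0.0460 m³/s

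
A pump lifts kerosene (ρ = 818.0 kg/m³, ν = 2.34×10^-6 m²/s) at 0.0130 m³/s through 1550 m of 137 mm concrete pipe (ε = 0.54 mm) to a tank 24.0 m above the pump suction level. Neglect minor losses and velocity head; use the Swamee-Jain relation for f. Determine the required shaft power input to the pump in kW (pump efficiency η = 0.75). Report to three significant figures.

P_shaft ≈ 5.25 kW

V = 4Q/(πD²) = 0.8819 m/s; Re = 5.16×10^4; ε/D = 0.00394; f = 0.03066
h_f = f(L/D)V²/2g = 13.75 m
Total head H = z + h_f = 24.0 + 13.75 = 37.75 m
P_hyd = ρgQH = 818.0·9.81·0.0130·37.75 = 3.938 kW
P_shaft = P_hyd/η = 3.938/0.75 = 5.251 kW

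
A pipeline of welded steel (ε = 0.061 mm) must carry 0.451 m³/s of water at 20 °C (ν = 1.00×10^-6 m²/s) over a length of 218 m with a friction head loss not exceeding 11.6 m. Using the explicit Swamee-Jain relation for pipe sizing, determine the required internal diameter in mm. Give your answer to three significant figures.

Swamee-Jain (Type III): D = 0.66·[ε^1.25·(LQ²/(gh_f))^4.75 + ν·Q^9.4·(L/(gh_f))^5.2]^0.04
LQ²/(gh_f) = 0.3897; L/(gh_f) = 1.916
Term 1 = ε^1.25·(…)^4.75 = 6.13×10^-8; Term 2 = ν·Q^9.4·(…)^5.2 = 1.65×10^-8
D = 0.66·(6.13×10^-8 + 1.65×10^-8)^0.04 = 0.3429 m = 343 mm
Check: V = 4.88 m/s, Re = 1.67×10^6, f = 0.01414, h_f = 10.9 m ≈ 11.6 m ✓

D ≈ 343 mm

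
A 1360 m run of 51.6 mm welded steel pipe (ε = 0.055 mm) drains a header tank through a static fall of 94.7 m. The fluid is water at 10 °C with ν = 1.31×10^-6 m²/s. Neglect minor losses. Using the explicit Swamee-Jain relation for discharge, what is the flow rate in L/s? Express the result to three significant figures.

Q ≈ 3.64 L/s

Swamee-Jain (Type II): Q = -0.965·√(gD⁵h_f/L)·ln[ε/(3.7D) + √(3.17ν²L/(gD³h_f))]
√(gD⁵h_f/L) = √(9.81·0.0516⁵·94.7/1360) = 4.999×10^-4
ε/(3.7D) = 2.88×10^-4; √(3.17ν²L/(gD³h_f)) = 2.41×10^-4
Q = -0.965·4.999×10^-4·ln(5.288×10^-4) = 0.003639 m³/s
Check: V = 1.74 m/s, Re = 6.86×10^4, f = 0.02345, h_f = 95.4 m ≈ 94.7 m ✓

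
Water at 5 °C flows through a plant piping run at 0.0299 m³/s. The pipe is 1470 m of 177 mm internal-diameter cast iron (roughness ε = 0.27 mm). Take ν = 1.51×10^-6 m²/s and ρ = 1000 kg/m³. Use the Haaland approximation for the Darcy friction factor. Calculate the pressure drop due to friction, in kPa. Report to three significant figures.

Δp ≈ 142 kPa

V = 4Q/(πD²) = 4·0.0299/(π·0.177²) = 1.215 m/s
Re = VD/ν = 1.215·0.177/1.51×10^-6 = 1.42×10^5 → turbulent
ε/D = 0.27/177 = 0.00153
Haaland: f = 0.02315
h_f = f(L/D)V²/(2g) = 0.02315·(1470/0.177)·1.215²/(2·9.81) = 14.47 m
Δp = ρg·h_f = 1000·9.81·14.47 = 142.0 kPa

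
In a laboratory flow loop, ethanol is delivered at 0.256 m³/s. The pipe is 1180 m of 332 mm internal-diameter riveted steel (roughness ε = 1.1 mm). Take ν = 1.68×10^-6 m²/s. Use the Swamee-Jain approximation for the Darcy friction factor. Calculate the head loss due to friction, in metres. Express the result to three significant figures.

V = 4Q/(πD²) = 4·0.256/(π·0.332²) = 2.957 m/s
Re = VD/ν = 2.957·0.332/1.68×10^-6 = 5.84×10^5 → turbulent
ε/D = 1.1/332 = 0.00331
Swamee-Jain: f = 0.02722
h_f = f(L/D)V²/(2g) = 0.02722·(1180/0.332)·2.957²/(2·9.81) = 43.13 m

h_f ≈ 43.1 m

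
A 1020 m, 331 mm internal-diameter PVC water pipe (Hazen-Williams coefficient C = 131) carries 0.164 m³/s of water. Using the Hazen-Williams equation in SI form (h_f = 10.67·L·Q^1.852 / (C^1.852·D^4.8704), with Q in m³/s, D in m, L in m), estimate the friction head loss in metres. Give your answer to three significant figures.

h_f ≈ 10.0 m

h_f = 10.67·1020·0.164^1.852 / (131^1.852·0.331^4.8704) = 10.00 m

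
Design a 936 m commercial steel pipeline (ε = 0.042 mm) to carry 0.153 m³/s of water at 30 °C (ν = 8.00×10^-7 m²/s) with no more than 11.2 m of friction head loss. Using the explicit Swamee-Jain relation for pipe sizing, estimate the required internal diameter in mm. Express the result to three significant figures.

D ≈ 300 mm

Swamee-Jain (Type III): D = 0.66·[ε^1.25·(LQ²/(gh_f))^4.75 + ν·Q^9.4·(L/(gh_f))^5.2]^0.04
LQ²/(gh_f) = 0.1994; L/(gh_f) = 8.519
Term 1 = ε^1.25·(…)^4.75 = 1.60×10^-9; Term 2 = ν·Q^9.4·(…)^5.2 = 1.19×10^-9
D = 0.66·(1.60×10^-9 + 1.19×10^-9)^0.04 = 0.3002 m = 300 mm
Check: V = 2.16 m/s, Re = 8.11×10^5, f = 0.01428, h_f = 10.6 m ≈ 11.2 m ✓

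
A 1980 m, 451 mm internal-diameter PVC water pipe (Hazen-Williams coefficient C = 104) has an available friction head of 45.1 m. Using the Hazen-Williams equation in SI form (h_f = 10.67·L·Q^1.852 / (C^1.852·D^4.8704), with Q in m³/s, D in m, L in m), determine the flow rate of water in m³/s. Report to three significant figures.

Rearranging: Q = [h_f·C^1.852·D^4.8704 / (10.67·L)]^(1/1.852)
Q = [45.1·104^1.852·0.451^4.8704 / (10.67·1980)]^0.540 = 0.4630 m³/s

Q ≈ 0.463 m³/s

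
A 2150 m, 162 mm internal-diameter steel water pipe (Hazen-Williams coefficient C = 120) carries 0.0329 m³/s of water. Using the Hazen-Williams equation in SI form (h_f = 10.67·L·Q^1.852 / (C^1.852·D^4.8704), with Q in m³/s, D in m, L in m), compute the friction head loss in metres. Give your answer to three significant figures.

h_f ≈ 41.1 m

h_f = 10.67·2150·0.0329^1.852 / (120^1.852·0.162^4.8704) = 41.09 m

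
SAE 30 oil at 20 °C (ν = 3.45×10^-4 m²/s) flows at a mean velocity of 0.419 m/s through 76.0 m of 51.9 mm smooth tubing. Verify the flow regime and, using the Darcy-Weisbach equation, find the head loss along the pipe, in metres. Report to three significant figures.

Re = VD/ν = 0.419·0.05190/3.45×10^-4 = 63.0 → laminar (Re < 2300)
f = 64/Re = 1.015
h_f = f(L/D)V²/(2g) = 1.015·(76.0/0.05190)·0.419²/(2·9.81) = 13.30 m

h_f ≈ 13.3 m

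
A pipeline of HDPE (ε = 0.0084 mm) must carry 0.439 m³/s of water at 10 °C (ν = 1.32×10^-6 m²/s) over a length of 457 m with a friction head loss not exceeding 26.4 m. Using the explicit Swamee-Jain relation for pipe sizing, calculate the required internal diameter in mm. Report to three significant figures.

D ≈ 320 mm

Swamee-Jain (Type III): D = 0.66·[ε^1.25·(LQ²/(gh_f))^4.75 + ν·Q^9.4·(L/(gh_f))^5.2]^0.04
LQ²/(gh_f) = 0.3401; L/(gh_f) = 1.765
Term 1 = ε^1.25·(…)^4.75 = 2.69×10^-9; Term 2 = ν·Q^9.4·(…)^5.2 = 1.10×10^-8
D = 0.66·(2.69×10^-9 + 1.10×10^-8)^0.04 = 0.3199 m = 320 mm
Check: V = 5.46 m/s, Re = 1.32×10^6, f = 0.01179, h_f = 25.6 m ≈ 26.4 m ✓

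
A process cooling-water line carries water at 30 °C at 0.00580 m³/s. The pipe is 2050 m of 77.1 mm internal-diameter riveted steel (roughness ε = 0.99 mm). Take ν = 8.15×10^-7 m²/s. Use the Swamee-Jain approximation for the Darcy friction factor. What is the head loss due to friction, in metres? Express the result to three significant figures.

h_f ≈ 87.8 m

V = 4Q/(πD²) = 4·0.00580/(π·0.0771²) = 1.242 m/s
Re = VD/ν = 1.242·0.0771/8.15×10^-7 = 1.18×10^5 → turbulent
ε/D = 0.99/77.1 = 0.0128
Swamee-Jain: f = 0.04198
h_f = f(L/D)V²/(2g) = 0.04198·(2050/0.0771)·1.242²/(2·9.81) = 87.80 m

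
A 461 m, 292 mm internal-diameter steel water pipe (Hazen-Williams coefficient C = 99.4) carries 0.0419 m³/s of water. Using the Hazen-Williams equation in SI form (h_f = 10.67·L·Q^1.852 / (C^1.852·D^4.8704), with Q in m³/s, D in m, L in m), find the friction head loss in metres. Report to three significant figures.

h_f ≈ 1.11 m

h_f = 10.67·461·0.0419^1.852 / (99.4^1.852·0.292^4.8704) = 1.109 m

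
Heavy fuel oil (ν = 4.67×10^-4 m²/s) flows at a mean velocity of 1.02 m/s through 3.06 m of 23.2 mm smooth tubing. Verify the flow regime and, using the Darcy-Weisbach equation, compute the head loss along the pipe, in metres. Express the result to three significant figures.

h_f ≈ 8.83 m

Re = VD/ν = 1.02·0.02320/4.67×10^-4 = 50.7 → laminar (Re < 2300)
f = 64/Re = 1.263
h_f = f(L/D)V²/(2g) = 1.263·(3.06/0.02320)·1.02²/(2·9.81) = 8.834 m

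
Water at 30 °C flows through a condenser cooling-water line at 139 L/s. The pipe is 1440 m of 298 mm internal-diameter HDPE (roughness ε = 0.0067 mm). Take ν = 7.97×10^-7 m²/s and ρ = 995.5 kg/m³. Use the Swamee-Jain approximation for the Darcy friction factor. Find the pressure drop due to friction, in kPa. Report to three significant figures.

Δp ≈ 121 kPa

V = 4Q/(πD²) = 4·0.139/(π·0.298²) = 1.993 m/s
Re = VD/ν = 1.993·0.298/7.97×10^-7 = 7.45×10^5 → turbulent
ε/D = 0.0067/298 = 2.25×10^-5
Swamee-Jain: f = 0.01265
h_f = f(L/D)V²/(2g) = 0.01265·(1440/0.298)·1.993²/(2·9.81) = 12.37 m
Δp = ρg·h_f = 995.5·9.81·12.37 = 120.9 kPa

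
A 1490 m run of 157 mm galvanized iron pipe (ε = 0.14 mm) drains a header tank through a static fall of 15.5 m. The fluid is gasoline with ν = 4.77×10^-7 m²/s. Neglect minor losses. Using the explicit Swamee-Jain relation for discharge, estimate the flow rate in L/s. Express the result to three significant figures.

Q ≈ 24.6 L/s

Swamee-Jain (Type II): Q = -0.965·√(gD⁵h_f/L)·ln[ε/(3.7D) + √(3.17ν²L/(gD³h_f))]
√(gD⁵h_f/L) = √(9.81·0.157⁵·15.5/1490) = 0.003120
ε/(3.7D) = 2.41×10^-4; √(3.17ν²L/(gD³h_f)) = 4.27×10^-5
Q = -0.965·0.003120·ln(2.837×10^-4) = 0.02459 m³/s
Check: V = 1.27 m/s, Re = 4.18×10^5, f = 0.02000, h_f = 15.6 m ≈ 15.5 m ✓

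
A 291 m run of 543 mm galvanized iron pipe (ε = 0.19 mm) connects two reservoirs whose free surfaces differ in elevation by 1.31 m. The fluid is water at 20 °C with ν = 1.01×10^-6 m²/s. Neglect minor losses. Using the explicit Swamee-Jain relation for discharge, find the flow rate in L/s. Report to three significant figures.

Swamee-Jain (Type II): Q = -0.965·√(gD⁵h_f/L)·ln[ε/(3.7D) + √(3.17ν²L/(gD³h_f))]
√(gD⁵h_f/L) = √(9.81·0.543⁵·1.31/291) = 0.04566
ε/(3.7D) = 9.46×10^-5; √(3.17ν²L/(gD³h_f)) = 2.14×10^-5
Q = -0.965·0.04566·ln(1.160×10^-4) = 0.3993 m³/s
Check: V = 1.72 m/s, Re = 9.27×10^5, f = 0.01623, h_f = 1.32 m ≈ 1.31 m ✓

Q ≈ 399 L/s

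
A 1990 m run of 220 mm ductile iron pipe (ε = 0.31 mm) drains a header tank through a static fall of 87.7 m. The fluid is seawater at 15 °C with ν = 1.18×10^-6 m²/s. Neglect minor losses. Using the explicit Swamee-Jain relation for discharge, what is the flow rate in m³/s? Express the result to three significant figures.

Q ≈ 0.112 m³/s

Swamee-Jain (Type II): Q = -0.965·√(gD⁵h_f/L)·ln[ε/(3.7D) + √(3.17ν²L/(gD³h_f))]
√(gD⁵h_f/L) = √(9.81·0.220⁵·87.7/1990) = 0.01493
ε/(3.7D) = 3.81×10^-4; √(3.17ν²L/(gD³h_f)) = 3.10×10^-5
Q = -0.965·0.01493·ln(4.118×10^-4) = 0.1123 m³/s
Check: V = 2.95 m/s, Re = 5.51×10^5, f = 0.02192, h_f = 88.2 m ≈ 87.7 m ✓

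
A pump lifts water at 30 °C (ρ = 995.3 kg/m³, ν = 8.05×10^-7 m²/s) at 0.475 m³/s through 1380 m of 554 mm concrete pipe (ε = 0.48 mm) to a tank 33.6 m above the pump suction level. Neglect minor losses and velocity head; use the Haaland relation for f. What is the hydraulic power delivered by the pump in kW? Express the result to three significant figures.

V = 4Q/(πD²) = 1.971 m/s; Re = 1.36×10^6; ε/D = 8.66×10^-4; f = 0.01922
h_f = f(L/D)V²/2g = 9.478 m
Total head H = z + h_f = 33.6 + 9.478 = 43.08 m
P_hyd = ρgQH = 995.3·9.81·0.475·43.08 = 199.8 kW

P_hyd ≈ 200 kW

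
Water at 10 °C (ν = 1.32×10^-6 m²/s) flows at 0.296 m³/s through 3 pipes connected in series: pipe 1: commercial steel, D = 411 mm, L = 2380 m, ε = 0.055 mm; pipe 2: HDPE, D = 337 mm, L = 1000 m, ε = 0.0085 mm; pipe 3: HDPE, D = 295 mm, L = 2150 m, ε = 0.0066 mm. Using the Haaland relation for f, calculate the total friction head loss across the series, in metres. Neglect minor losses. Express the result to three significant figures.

Pipe 1: V = 2.231 m/s, Re = 6.95×10^5, ε/D = 1.34×10^-4, f = 0.01419, h_1 = f(L/D)V²/2g = 20.84 m
Pipe 2: V = 3.319 m/s, Re = 8.47×10^5, ε/D = 2.52×10^-5, f = 0.01234, h_2 = f(L/D)V²/2g = 20.56 m
Pipe 3: V = 4.331 m/s, Re = 9.68×10^5, ε/D = 2.24×10^-5, f = 0.01206, h_3 = f(L/D)V²/2g = 84.04 m
Series → Q common, losses add: H = Σh = 125.4 m

H ≈ 125 m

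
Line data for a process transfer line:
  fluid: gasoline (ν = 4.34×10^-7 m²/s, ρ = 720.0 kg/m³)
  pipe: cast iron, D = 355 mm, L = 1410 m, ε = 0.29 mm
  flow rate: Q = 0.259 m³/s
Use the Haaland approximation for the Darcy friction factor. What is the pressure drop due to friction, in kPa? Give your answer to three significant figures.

Δp ≈ 185 kPa

V = 4Q/(πD²) = 4·0.259/(π·0.355²) = 2.617 m/s
Re = VD/ν = 2.617·0.355/4.34×10^-7 = 2.14×10^6 → turbulent
ε/D = 0.29/355 = 8.17×10^-4
Haaland: f = 0.01889
h_f = f(L/D)V²/(2g) = 0.01889·(1410/0.355)·2.617²/(2·9.81) = 26.18 m
Δp = ρg·h_f = 720.0·9.81·26.18 = 184.9 kPa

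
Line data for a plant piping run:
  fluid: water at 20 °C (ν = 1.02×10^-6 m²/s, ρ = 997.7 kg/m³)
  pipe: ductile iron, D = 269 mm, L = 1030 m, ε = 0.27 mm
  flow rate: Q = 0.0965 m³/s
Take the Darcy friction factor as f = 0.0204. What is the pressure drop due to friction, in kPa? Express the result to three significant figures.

V = 4Q/(πD²) = 4·0.0965/(π·0.269²) = 1.698 m/s
h_f = f(L/D)V²/(2g) = 0.02040·(1030/0.269)·1.698²/(2·9.81) = 11.48 m
Δp = ρg·h_f = 997.7·9.81·11.48 = 112.3 kPa

Δp ≈ 112 kPa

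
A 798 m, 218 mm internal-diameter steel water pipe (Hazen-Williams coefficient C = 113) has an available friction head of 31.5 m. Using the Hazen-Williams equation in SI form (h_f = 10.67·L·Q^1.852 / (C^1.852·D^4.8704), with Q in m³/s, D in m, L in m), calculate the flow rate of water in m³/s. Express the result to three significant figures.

Rearranging: Q = [h_f·C^1.852·D^4.8704 / (10.67·L)]^(1/1.852)
Q = [31.5·113^1.852·0.218^4.8704 / (10.67·798)]^0.540 = 0.1001 m³/s

Q ≈ 0.100 m³/s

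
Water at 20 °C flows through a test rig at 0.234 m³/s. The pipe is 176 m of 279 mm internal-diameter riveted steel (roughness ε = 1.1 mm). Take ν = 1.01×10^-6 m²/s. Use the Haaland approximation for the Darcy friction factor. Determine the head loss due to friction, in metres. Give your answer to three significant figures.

V = 4Q/(πD²) = 4·0.234/(π·0.279²) = 3.828 m/s
Re = VD/ν = 3.828·0.279/1.01×10^-6 = 1.06×10^6 → turbulent
ε/D = 1.1/279 = 0.00394
Haaland: f = 0.02845
h_f = f(L/D)V²/(2g) = 0.02845·(176/0.279)·3.828²/(2·9.81) = 13.40 m

h_f ≈ 13.4 m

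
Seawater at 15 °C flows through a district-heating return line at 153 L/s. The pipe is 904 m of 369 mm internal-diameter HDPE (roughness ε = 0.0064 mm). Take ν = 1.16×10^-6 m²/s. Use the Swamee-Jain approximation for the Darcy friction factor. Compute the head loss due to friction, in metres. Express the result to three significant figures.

h_f ≈ 3.47 m

V = 4Q/(πD²) = 4·0.153/(π·0.369²) = 1.431 m/s
Re = VD/ν = 1.431·0.369/1.16×10^-6 = 4.55×10^5 → turbulent
ε/D = 0.0064/369 = 1.73×10^-5
Swamee-Jain: f = 0.01357
h_f = f(L/D)V²/(2g) = 0.01357·(904/0.369)·1.431²/(2·9.81) = 3.469 m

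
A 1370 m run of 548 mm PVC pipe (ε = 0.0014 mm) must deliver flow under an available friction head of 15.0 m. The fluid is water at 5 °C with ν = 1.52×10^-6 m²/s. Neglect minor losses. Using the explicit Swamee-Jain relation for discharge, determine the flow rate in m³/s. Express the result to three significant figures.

Swamee-Jain (Type II): Q = -0.965·√(gD⁵h_f/L)·ln[ε/(3.7D) + √(3.17ν²L/(gD³h_f))]
√(gD⁵h_f/L) = √(9.81·0.548⁵·15.0/1370) = 0.07286
ε/(3.7D) = 6.90×10^-7; √(3.17ν²L/(gD³h_f)) = 2.04×10^-5
Q = -0.965·0.07286·ln(2.105×10^-5) = 0.7571 m³/s
Check: V = 3.21 m/s, Re = 1.16×10^6, f = 0.01140, h_f = 15.0 m ≈ 15.0 m ✓

Q ≈ 0.757 m³/s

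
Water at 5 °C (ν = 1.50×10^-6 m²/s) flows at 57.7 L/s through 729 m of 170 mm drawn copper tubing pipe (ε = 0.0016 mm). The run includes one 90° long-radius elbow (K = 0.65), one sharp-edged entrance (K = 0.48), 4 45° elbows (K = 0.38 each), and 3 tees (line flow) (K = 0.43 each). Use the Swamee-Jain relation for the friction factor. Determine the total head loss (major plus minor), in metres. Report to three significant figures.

V = 4Q/(πD²) = 2.542 m/s; V²/2g = 0.3294 m
Re = 2.88×10^5, ε/D = 9.41×10^-6 → f = 0.01459 (Swamee-Jain)
Major: h_f = f(L/D)·V²/2g = 0.01459·4288·0.3294 = 20.61 m
Minor: ΣK = 3.94; h_m = ΣK·V²/2g = 1.298 m
Total H_L = 20.61 + 1.298 = 21.91 m

H_L ≈ 21.9 m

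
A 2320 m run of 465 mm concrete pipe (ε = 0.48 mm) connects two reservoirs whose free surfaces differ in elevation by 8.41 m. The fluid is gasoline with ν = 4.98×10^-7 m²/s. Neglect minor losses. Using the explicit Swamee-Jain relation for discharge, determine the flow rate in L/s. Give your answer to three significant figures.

Swamee-Jain (Type II): Q = -0.965·√(gD⁵h_f/L)·ln[ε/(3.7D) + √(3.17ν²L/(gD³h_f))]
√(gD⁵h_f/L) = √(9.81·0.465⁵·8.41/2320) = 0.02780
ε/(3.7D) = 2.79×10^-4; √(3.17ν²L/(gD³h_f)) = 1.48×10^-5
Q = -0.965·0.02780·ln(2.938×10^-4) = 0.2182 m³/s
Check: V = 1.28 m/s, Re = 1.20×10^6, f = 0.02012, h_f = 8.45 m ≈ 8.41 m ✓

Q ≈ 218 L/s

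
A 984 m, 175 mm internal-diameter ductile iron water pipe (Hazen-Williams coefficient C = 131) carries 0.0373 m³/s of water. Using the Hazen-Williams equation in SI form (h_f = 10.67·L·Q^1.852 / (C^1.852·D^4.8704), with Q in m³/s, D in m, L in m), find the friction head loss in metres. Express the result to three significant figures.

h_f ≈ 13.9 m

h_f = 10.67·984·0.0373^1.852 / (131^1.852·0.175^4.8704) = 13.85 m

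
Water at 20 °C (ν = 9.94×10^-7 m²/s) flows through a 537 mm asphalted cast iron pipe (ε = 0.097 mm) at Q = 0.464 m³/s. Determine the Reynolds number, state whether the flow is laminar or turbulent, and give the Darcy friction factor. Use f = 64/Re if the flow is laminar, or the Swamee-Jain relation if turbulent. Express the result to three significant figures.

V = 4Q/(πD²) = 2.049 m/s
Re = VD/ν = 2.049·0.537/9.94×10^-7 = 1.11×10^6
Re > 4000 → turbulent; ε/D = 1.81×10^-4
Swamee-Jain: f = 0.01447

Re ≈ 1.11×10^6; turbulent; f ≈ 0.0145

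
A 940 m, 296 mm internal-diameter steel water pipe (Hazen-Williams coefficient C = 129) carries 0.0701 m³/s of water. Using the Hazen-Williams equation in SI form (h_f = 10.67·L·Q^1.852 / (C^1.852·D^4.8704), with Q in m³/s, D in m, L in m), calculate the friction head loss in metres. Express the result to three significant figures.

h_f = 10.67·940·0.0701^1.852 / (129^1.852·0.296^4.8704) = 3.387 m

h_f ≈ 3.39 m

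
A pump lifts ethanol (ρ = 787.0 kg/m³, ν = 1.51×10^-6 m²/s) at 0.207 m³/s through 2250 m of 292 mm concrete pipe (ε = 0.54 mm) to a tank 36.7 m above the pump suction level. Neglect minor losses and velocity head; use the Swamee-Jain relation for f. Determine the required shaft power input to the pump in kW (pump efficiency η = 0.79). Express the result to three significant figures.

V = 4Q/(πD²) = 3.091 m/s; Re = 5.98×10^5; ε/D = 0.00185; f = 0.02337
h_f = f(L/D)V²/2g = 87.70 m
Total head H = z + h_f = 36.7 + 87.70 = 124.4 m
P_hyd = ρgQH = 787.0·9.81·0.207·124.4 = 198.8 kW
P_shaft = P_hyd/η = 198.8/0.79 = 251.6 kW

P_shaft ≈ 252 kW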